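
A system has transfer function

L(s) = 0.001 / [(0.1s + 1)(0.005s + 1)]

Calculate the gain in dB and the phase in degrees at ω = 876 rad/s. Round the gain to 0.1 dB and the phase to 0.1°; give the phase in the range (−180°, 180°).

At ω = 876 rad/s:
pole (1 + j876·0.1) = 1 + j87.6 → |·| ≈ 87.606, ∠ ≈ 89.35°
pole (1 + j876·0.005) = 1 + j4.38 → |·| ≈ 4.4927, ∠ ≈ 77.14°
|L| = 0.001 · 1 / (87.606 · 4.4927) ≈ 2.5407e-06
Gain = 20 log₁₀(2.5407e-06) ≈ -111.90 dB
∠L = (0°) − (89.35° + 77.14°) = -166.49°

-111.9 dB, -166.5°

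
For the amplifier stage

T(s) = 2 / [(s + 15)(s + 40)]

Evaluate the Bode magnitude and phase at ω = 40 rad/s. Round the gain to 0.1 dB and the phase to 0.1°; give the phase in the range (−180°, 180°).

At s = jω = j40:
pole (s+15): 15 + j40 → |·| = √(15²+40²) = √1825 ≈ 42.72, ∠ = arctan(40/15) ≈ 69.44°
pole (s+40): 40 + j40 → |·| = √(40²+40²) = √3200 ≈ 56.569, ∠ = arctan(40/40) ≈ 45.00°
|T| = 2 / 2416.6 ≈ 0.00082761
Gain = 20 log₁₀(0.00082761) ≈ -61.64 dB
∠T = 0.00° − 114.44° = -114.44°

-61.6 dB, -114.4°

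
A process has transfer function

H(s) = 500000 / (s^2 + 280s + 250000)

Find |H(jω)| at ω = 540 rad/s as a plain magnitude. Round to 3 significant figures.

At s = jω = j540:
quadratic: (j540)² + 280·j540 + 250000 = -41600 + j151200 → |·| ≈ 1.5682e+05, ∠ ≈ 105.38°
|H| = 500000 / 1.5682e+05 ≈ 3.1884

3.19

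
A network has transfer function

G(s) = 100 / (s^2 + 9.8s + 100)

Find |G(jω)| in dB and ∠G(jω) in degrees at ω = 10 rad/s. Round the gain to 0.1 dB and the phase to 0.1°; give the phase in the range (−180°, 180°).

0.2 dB, -90.0°

At s = jω = j10:
quadratic: (j10)² + 9.8·j10 + 100 = 0 + j98 → |·| ≈ 98, ∠ ≈ 90.00°
|G| = 100 / 98 ≈ 1.0204
Gain = 20 log₁₀(1.0204) ≈ 0.18 dB
∠G = 0.00° − 90.00° = -90.00°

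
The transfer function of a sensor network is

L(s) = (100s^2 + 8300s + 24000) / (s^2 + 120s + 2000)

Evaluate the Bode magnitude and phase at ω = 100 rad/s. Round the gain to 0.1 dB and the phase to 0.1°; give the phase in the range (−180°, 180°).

Substitute s = j100:
Numerator: 100(j100)^2 + 8300(j100) + 24000 = -976000 + j830000
Denominator: (j100)^2 + 120(j100) + 2000 = -8000 + j12000
|N| = √(976000² + 830000²) ≈ 1.2812e+06, ∠N ≈ 139.62°
|D| = √(8000² + 12000²) ≈ 14422, ∠D ≈ 123.69°
|L| = 1.2812e+06 / 14422 ≈ 88.836
Gain = 20 log₁₀(88.836) ≈ 38.97 dB
∠L = 139.62° − 123.69° = 15.93°

39.0 dB, 15.9°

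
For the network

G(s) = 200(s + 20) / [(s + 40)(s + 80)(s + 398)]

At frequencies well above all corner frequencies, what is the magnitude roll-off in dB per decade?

Each pole contributes −20 dB/decade at high frequency; each zero contributes +20 dB/decade.
Net: 1 zero(s) − 3 pole(s) → -40 dB/decade.

-40 dB/decade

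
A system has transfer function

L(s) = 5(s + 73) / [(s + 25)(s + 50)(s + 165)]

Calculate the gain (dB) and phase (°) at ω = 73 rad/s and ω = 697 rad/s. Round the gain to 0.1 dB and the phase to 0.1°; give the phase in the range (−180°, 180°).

ω = 73: -67.6 dB, -105.6°; ω = 697: -100.0 dB, -166.5°

At s = jω = j73:
zero (s+73): 73 + j73 → |·| = √(73²+73²) = √10658 ≈ 103.24, ∠ = arctan(73/73) ≈ 45.00°
pole (s+25): 25 + j73 → |·| = √(25²+73²) = √5954 ≈ 77.162, ∠ = arctan(73/25) ≈ 71.10°
pole (s+50): 50 + j73 → |·| = √(50²+73²) = √7829 ≈ 88.482, ∠ = arctan(73/50) ≈ 55.59°
pole (s+165): 165 + j73 → |·| = √(165²+73²) = √32554 ≈ 180.43, ∠ = arctan(73/165) ≈ 23.87°
|L| = 5 · 103.24 / 1.2319e+06 ≈ 0.00041903
Gain = 20 log₁₀(0.00041903) ≈ -67.56 dB
∠L = 45.00° − 150.56° = -105.56°

At s = jω = j697:
zero (s+73): 73 + j697 → |·| = √(73²+697²) = √491138 ≈ 700.81, ∠ = arctan(697/73) ≈ 84.02°
pole (s+25): 25 + j697 → |·| = √(25²+697²) = √486434 ≈ 697.45, ∠ = arctan(697/25) ≈ 87.95°
pole (s+50): 50 + j697 → |·| = √(50²+697²) = √488309 ≈ 698.79, ∠ = arctan(697/50) ≈ 85.90°
pole (s+165): 165 + j697 → |·| = √(165²+697²) = √513034 ≈ 716.26, ∠ = arctan(697/165) ≈ 76.68°
|L| = 5 · 700.81 / 3.4908e+08 ≈ 1.0038e-05
Gain = 20 log₁₀(1.0038e-05) ≈ -99.97 dB
∠L = 84.02° − 250.53° = -166.51°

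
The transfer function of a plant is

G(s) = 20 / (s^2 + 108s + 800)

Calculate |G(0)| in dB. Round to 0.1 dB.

-32.0 dB

G(0) = 20 / 800 = 0.025
20 log₁₀(0.025) ≈ -32.04 dB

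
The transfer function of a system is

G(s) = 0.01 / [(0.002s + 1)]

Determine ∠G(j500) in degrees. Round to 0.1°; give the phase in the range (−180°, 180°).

-45.0°

At ω = 500 rad/s:
pole (1 + j500·0.002) = 1 + j1 → |·| ≈ 1.4142, ∠ ≈ 45.00°
∠G = (0°) − (45.00°) = -45.00°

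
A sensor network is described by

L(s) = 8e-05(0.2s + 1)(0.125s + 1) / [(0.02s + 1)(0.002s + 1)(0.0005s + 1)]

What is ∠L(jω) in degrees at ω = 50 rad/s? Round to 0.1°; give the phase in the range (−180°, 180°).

113.1°

At ω = 50 rad/s:
zero (1 + j50·0.2) = 1 + j10 → |·| ≈ 10.05, ∠ ≈ 84.29°
zero (1 + j50·0.125) = 1 + j6.25 → |·| ≈ 6.3295, ∠ ≈ 80.91°
pole (1 + j50·0.02) = 1 + j1 → |·| ≈ 1.4142, ∠ ≈ 45.00°
pole (1 + j50·0.002) = 1 + j0.1 → |·| ≈ 1.005, ∠ ≈ 5.71°
pole (1 + j50·0.0005) = 1 + j0.025 → |·| ≈ 1.0003, ∠ ≈ 1.43°
∠L = (84.29° + 80.91°) − (45.00° + 5.71° + 1.43°) = 113.06°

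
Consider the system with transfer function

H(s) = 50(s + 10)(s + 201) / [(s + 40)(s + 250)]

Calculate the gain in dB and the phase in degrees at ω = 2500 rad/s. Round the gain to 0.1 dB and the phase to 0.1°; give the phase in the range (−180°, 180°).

At s = jω = j2500:
zero (s+10): 10 + j2500 → |·| = √(10²+2500²) = √6250100 ≈ 2500, ∠ = arctan(2500/10) ≈ 89.77°
zero (s+201): 201 + j2500 → |·| = √(201²+2500²) = √6290401 ≈ 2508.1, ∠ = arctan(2500/201) ≈ 85.40°
pole (s+40): 40 + j2500 → |·| = √(40²+2500²) = √6251600 ≈ 2500.3, ∠ = arctan(2500/40) ≈ 89.08°
pole (s+250): 250 + j2500 → |·| = √(250²+2500²) = √6312500 ≈ 2512.5, ∠ = arctan(2500/250) ≈ 84.29°
|H| = 50 · 6.2702e+06 / 6.282e+06 ≈ 49.906
Gain = 20 log₁₀(49.906) ≈ 33.96 dB
∠H = 175.17° − 173.37° = 1.80°

34.0 dB, 1.8°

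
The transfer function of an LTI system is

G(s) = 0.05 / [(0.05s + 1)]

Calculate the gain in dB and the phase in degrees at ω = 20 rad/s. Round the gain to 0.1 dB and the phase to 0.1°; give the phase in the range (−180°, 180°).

At ω = 20 rad/s:
pole (1 + j20·0.05) = 1 + j1 → |·| ≈ 1.4142, ∠ ≈ 45.00°
|G| = 0.05 · 1 / (1.4142) ≈ 0.035356
Gain = 20 log₁₀(0.035356) ≈ -29.03 dB
∠G = (0°) − (45.00°) = -45.00°

-29.0 dB, -45.0°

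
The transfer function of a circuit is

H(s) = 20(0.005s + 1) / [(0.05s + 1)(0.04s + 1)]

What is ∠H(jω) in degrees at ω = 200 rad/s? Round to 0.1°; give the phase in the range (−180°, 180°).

-122.2°

At ω = 200 rad/s:
zero (1 + j200·0.005) = 1 + j1 → |·| ≈ 1.4142, ∠ ≈ 45.00°
pole (1 + j200·0.05) = 1 + j10 → |·| ≈ 10.05, ∠ ≈ 84.29°
pole (1 + j200·0.04) = 1 + j8 → |·| ≈ 8.0623, ∠ ≈ 82.87°
∠H = (45.00°) − (84.29° + 82.87°) = -122.16°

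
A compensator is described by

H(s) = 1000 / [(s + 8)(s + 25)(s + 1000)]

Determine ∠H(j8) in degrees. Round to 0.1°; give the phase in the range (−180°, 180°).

-63.2°

At s = jω = j8:
pole (s+8): 8 + j8 → |·| = √(8²+8²) = √128 ≈ 11.314, ∠ = arctan(8/8) ≈ 45.00°
pole (s+25): 25 + j8 → |·| = √(25²+8²) = √689 ≈ 26.249, ∠ = arctan(8/25) ≈ 17.74°
pole (s+1000): 1000 + j8 → |·| = √(1000²+8²) = √1000064 ≈ 1000, ∠ = arctan(8/1000) ≈ 0.46°
∠H = 0.00° − 63.20° = -63.20°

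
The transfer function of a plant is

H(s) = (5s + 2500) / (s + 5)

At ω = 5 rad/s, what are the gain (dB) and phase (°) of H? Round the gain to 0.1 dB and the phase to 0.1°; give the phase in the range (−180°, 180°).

51.0 dB, -44.4°

Substitute s = j5:
Numerator: 5(j5) + 2500 = 2500 + j25
Denominator: (j5) + 5 = 5 + j5
|N| = √(2500² + 25²) ≈ 2500.1, ∠N ≈ 0.57°
|D| = √(5² + 5²) ≈ 7.0711, ∠D ≈ 45.00°
|H| = 2500.1 / 7.0711 ≈ 353.57
Gain = 20 log₁₀(353.57) ≈ 50.97 dB
∠H = 0.57° − 45.00° = -44.43°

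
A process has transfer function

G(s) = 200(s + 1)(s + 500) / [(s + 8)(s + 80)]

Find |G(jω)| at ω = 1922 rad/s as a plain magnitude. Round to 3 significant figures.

At s = jω = j1922:
zero (s+1): 1 + j1922 → |·| = √(1²+1922²) = √3694085 ≈ 1922, ∠ = arctan(1922/1) ≈ 89.97°
zero (s+500): 500 + j1922 → |·| = √(500²+1922²) = √3944084 ≈ 1986, ∠ = arctan(1922/500) ≈ 75.42°
pole (s+8): 8 + j1922 → |·| = √(8²+1922²) = √3694148 ≈ 1922, ∠ = arctan(1922/8) ≈ 89.76°
pole (s+80): 80 + j1922 → |·| = √(80²+1922²) = √3700484 ≈ 1923.7, ∠ = arctan(1922/80) ≈ 87.62°
|G| = 200 · 3.8171e+06 / 3.6974e+06 ≈ 206.47

206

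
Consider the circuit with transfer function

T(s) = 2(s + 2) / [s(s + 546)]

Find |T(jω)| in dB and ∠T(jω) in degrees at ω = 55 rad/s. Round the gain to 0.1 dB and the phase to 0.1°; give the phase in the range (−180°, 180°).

At s = jω = j55:
zero (s+2): 2 + j55 → |·| = √(2²+55²) = √3029 ≈ 55.036, ∠ = arctan(55/2) ≈ 87.92°
pole (s+546): 546 + j55 → |·| = √(546²+55²) = √301141 ≈ 548.76, ∠ = arctan(55/546) ≈ 5.75°
pole at origin: |s| = 55, ∠ = 90.00° (in denominator)
|T| = 2 · 55.036 / 30182 ≈ 0.0036469
Gain = 20 log₁₀(0.0036469) ≈ -48.76 dB
∠T = 87.92° − 95.75° = -7.83°

-48.8 dB, -7.8°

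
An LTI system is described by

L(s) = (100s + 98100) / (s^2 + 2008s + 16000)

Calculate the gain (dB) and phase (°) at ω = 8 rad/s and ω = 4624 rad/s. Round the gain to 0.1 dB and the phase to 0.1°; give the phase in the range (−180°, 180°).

Substitute s = j8:
Numerator: 100(j8) + 98100 = 98100 + j800
Denominator: (j8)^2 + 2008(j8) + 16000 = 15936 + j16064
|N| = √(98100² + 800²) ≈ 98103, ∠N ≈ 0.47°
|D| = √(15936² + 16064²) ≈ 22628, ∠D ≈ 45.23°
|L| = 98103 / 22628 ≈ 4.3355
Gain = 20 log₁₀(4.3355) ≈ 12.74 dB
∠L = 0.47° − 45.23° = -44.76°

Substitute s = j4624:
Numerator: 100(j4624) + 98100 = 98100 + j462400
Denominator: (j4624)^2 + 2008(j4624) + 16000 = -21365376 + j9284992
|N| = √(98100² + 462400²) ≈ 4.7269e+05, ∠N ≈ 78.02°
|D| = √(21365376² + 9284992²) ≈ 2.3296e+07, ∠D ≈ 156.51°
|L| = 4.7269e+05 / 2.3296e+07 ≈ 0.020291
Gain = 20 log₁₀(0.020291) ≈ -33.85 dB
∠L = 78.02° − 156.51° = -78.49°

ω = 8: 12.7 dB, -44.8°; ω = 4624: -33.9 dB, -78.5°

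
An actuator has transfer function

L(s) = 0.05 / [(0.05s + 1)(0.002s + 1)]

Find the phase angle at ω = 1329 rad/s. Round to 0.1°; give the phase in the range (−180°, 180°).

At ω = 1329 rad/s:
pole (1 + j1329·0.05) = 1 + j66.45 → |·| ≈ 66.458, ∠ ≈ 89.14°
pole (1 + j1329·0.002) = 1 + j2.658 → |·| ≈ 2.8399, ∠ ≈ 69.38°
∠L = (0°) − (89.14° + 69.38°) = -158.52°

-158.5°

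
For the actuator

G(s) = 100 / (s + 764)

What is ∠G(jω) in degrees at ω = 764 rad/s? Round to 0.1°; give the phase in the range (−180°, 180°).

-45.0°

At s = jω = j764:
pole (s+764): 764 + j764 → |·| = √(764²+764²) = √1167392 ≈ 1080.5, ∠ = arctan(764/764) ≈ 45.00°
∠G = 0.00° − 45.00° = -45.00°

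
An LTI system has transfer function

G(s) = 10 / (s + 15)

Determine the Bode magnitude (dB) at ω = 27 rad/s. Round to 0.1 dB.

Substitute s = j27:
Numerator: 10 = 10 + j0
Denominator: (j27) + 15 = 15 + j27
|N| = √(10² + 0²) ≈ 10, ∠N ≈ 0.00°
|D| = √(15² + 27²) ≈ 30.887, ∠D ≈ 60.95°
|G| = 10 / 30.887 ≈ 0.32376
Gain = 20 log₁₀(0.32376) ≈ -9.80 dB

-9.8 dB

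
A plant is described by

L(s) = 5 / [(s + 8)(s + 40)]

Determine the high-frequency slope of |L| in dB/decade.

-40 dB/decade

Each pole contributes −20 dB/decade at high frequency; each zero contributes +20 dB/decade.
Net: 0 zero(s) − 2 pole(s) → -40 dB/decade.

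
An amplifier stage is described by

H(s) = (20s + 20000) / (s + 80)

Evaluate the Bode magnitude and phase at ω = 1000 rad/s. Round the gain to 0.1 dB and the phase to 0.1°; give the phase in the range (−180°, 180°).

Substitute s = j1000:
Numerator: 20(j1000) + 20000 = 20000 + j20000
Denominator: (j1000) + 80 = 80 + j1000
|N| = √(20000² + 20000²) ≈ 28284, ∠N ≈ 45.00°
|D| = √(80² + 1000²) ≈ 1003.2, ∠D ≈ 85.43°
|H| = 28284 / 1003.2 ≈ 28.194
Gain = 20 log₁₀(28.194) ≈ 29.00 dB
∠H = 45.00° − 85.43° = -40.43°

29.0 dB, -40.4°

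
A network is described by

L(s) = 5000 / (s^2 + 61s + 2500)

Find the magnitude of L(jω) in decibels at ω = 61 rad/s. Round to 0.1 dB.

At s = jω = j61:
quadratic: (j61)² + 61·j61 + 2500 = -1221 + j3721 → |·| ≈ 3916.2, ∠ ≈ 108.17°
|L| = 5000 / 3916.2 ≈ 1.2767
Gain = 20 log₁₀(1.2767) ≈ 2.12 dB

2.1 dB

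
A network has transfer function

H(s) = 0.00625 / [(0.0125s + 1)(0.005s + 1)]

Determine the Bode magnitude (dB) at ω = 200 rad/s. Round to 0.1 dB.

-55.7 dB

At ω = 200 rad/s:
pole (1 + j200·0.0125) = 1 + j2.5 → |·| ≈ 2.6926, ∠ ≈ 68.20°
pole (1 + j200·0.005) = 1 + j1 → |·| ≈ 1.4142, ∠ ≈ 45.00°
|H| = 0.00625 · 1 / (2.6926 · 1.4142) ≈ 0.0016413
Gain = 20 log₁₀(0.0016413) ≈ -55.70 dB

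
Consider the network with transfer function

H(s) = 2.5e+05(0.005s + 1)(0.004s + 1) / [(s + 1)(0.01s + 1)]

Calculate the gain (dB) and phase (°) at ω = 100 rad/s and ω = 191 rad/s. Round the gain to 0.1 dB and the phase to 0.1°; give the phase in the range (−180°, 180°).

ω = 100: 66.6 dB, -86.1°; ω = 191: 60.5 dB, -71.0°

At ω = 100 rad/s:
zero (1 + j100·0.005) = 1 + j0.5 → |·| ≈ 1.118, ∠ ≈ 26.57°
zero (1 + j100·0.004) = 1 + j0.4 → |·| ≈ 1.077, ∠ ≈ 21.80°
pole (1 + j100·1) = 1 + j100 → |·| ≈ 100, ∠ ≈ 89.43°
pole (1 + j100·0.01) = 1 + j1 → |·| ≈ 1.4142, ∠ ≈ 45.00°
|H| = 2.5e+05 · 1.118 · 1.077 / (100 · 1.4142) ≈ 2128.6
Gain = 20 log₁₀(2128.6) ≈ 66.56 dB
∠H = (26.57° + 21.80°) − (89.43° + 45.00°) = -86.06°

At ω = 191 rad/s:
zero (1 + j191·0.005) = 1 + j0.955 → |·| ≈ 1.3828, ∠ ≈ 43.68°
zero (1 + j191·0.004) = 1 + j0.764 → |·| ≈ 1.2584, ∠ ≈ 37.38°
pole (1 + j191·1) = 1 + j191 → |·| ≈ 191, ∠ ≈ 89.70°
pole (1 + j191·0.01) = 1 + j1.91 → |·| ≈ 2.1559, ∠ ≈ 62.37°
|H| = 2.5e+05 · 1.3828 · 1.2584 / (191 · 2.1559) ≈ 1056.5
Gain = 20 log₁₀(1056.5) ≈ 60.48 dB
∠H = (43.68° + 37.38°) − (89.70° + 62.37°) = -71.01°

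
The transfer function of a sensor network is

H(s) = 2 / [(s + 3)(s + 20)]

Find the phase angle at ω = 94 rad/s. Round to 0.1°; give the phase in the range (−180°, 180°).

At s = jω = j94:
pole (s+3): 3 + j94 → |·| = √(3²+94²) = √8845 ≈ 94.048, ∠ = arctan(94/3) ≈ 88.17°
pole (s+20): 20 + j94 → |·| = √(20²+94²) = √9236 ≈ 96.104, ∠ = arctan(94/20) ≈ 77.99°
∠H = 0.00° − 166.16° = -166.16°

-166.2°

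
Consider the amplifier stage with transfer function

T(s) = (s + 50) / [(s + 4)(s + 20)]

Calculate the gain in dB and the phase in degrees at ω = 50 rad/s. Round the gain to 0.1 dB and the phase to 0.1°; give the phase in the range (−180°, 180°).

At s = jω = j50:
zero (s+50): 50 + j50 → |·| = √(50²+50²) = √5000 ≈ 70.711, ∠ = arctan(50/50) ≈ 45.00°
pole (s+4): 4 + j50 → |·| = √(4²+50²) = √2516 ≈ 50.16, ∠ = arctan(50/4) ≈ 85.43°
pole (s+20): 20 + j50 → |·| = √(20²+50²) = √2900 ≈ 53.852, ∠ = arctan(50/20) ≈ 68.20°
|T| = 1 · 70.711 / 2701.2 ≈ 0.026178
Gain = 20 log₁₀(0.026178) ≈ -31.64 dB
∠T = 45.00° − 153.63° = -108.63°

-31.6 dB, -108.6°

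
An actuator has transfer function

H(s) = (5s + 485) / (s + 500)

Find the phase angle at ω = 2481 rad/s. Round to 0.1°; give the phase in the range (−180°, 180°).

9.2°

Substitute s = j2481:
Numerator: 5(j2481) + 485 = 485 + j12405
Denominator: (j2481) + 500 = 500 + j2481
|N| = √(485² + 12405²) ≈ 12414, ∠N ≈ 87.76°
|D| = √(500² + 2481²) ≈ 2530.9, ∠D ≈ 78.61°
∠H = 87.76° − 78.61° = 9.15°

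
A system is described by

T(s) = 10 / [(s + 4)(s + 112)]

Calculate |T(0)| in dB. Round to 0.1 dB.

-33.0 dB

T(0) = 10 / (4·112) ≈ 0.022321
20 log₁₀(0.022321) ≈ -33.03 dB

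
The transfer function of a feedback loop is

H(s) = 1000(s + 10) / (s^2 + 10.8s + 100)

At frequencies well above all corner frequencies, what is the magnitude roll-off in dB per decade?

Each pole contributes −20 dB/decade at high frequency; each zero contributes +20 dB/decade.
Net: 1 zero(s) − 2 pole(s) → -20 dB/decade.

-20 dB/decade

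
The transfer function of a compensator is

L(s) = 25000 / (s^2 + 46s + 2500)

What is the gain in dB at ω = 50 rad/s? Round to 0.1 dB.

20.7 dB

At s = jω = j50:
quadratic: (j50)² + 46·j50 + 2500 = 0 + j2300 → |·| ≈ 2300, ∠ ≈ 90.00°
|L| = 25000 / 2300 ≈ 10.87
Gain = 20 log₁₀(10.87) ≈ 20.72 dB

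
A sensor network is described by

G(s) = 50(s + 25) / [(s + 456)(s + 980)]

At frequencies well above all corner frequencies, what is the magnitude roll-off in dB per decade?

-20 dB/decade

Each pole contributes −20 dB/decade at high frequency; each zero contributes +20 dB/decade.
Net: 1 zero(s) − 2 pole(s) → -20 dB/decade.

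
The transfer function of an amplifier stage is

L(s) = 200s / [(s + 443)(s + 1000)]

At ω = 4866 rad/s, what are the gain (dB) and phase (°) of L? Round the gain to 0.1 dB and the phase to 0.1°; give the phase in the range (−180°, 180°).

At s = jω = j4866:
zero at origin: s = j4866 → |·| = 4866, ∠ = 90.00°
pole (s+443): 443 + j4866 → |·| = √(443²+4866²) = √23874205 ≈ 4886.1, ∠ = arctan(4866/443) ≈ 84.80°
pole (s+1000): 1000 + j4866 → |·| = √(1000²+4866²) = √24677956 ≈ 4967.7, ∠ = arctan(4866/1000) ≈ 78.39°
|L| = 200 · 4866 / 2.4273e+07 ≈ 0.040094
Gain = 20 log₁₀(0.040094) ≈ -27.94 dB
∠L = 90.00° − 163.19° = -73.19°

-27.9 dB, -73.2°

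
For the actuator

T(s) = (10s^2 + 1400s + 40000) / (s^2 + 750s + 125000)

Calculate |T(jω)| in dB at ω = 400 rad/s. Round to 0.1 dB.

14.8 dB

Substitute s = j400:
Numerator: 10(j400)^2 + 1400(j400) + 40000 = -1560000 + j560000
Denominator: (j400)^2 + 750(j400) + 125000 = -35000 + j300000
|N| = √(1560000² + 560000²) ≈ 1.6575e+06, ∠N ≈ 160.25°
|D| = √(35000² + 300000²) ≈ 3.0203e+05, ∠D ≈ 96.65°
|T| = 1.6575e+06 / 3.0203e+05 ≈ 5.4879
Gain = 20 log₁₀(5.4879) ≈ 14.79 dB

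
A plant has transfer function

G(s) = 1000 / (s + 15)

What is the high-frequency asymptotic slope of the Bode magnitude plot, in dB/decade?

Each pole contributes −20 dB/decade at high frequency; each zero contributes +20 dB/decade.
Net: 0 zero(s) − 1 pole(s) → -20 dB/decade.

-20 dB/decade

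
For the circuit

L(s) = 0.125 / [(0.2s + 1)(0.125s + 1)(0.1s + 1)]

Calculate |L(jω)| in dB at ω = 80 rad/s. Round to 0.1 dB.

-80.3 dB

At ω = 80 rad/s:
pole (1 + j80·0.2) = 1 + j16 → |·| ≈ 16.031, ∠ ≈ 86.42°
pole (1 + j80·0.125) = 1 + j10 → |·| ≈ 10.05, ∠ ≈ 84.29°
pole (1 + j80·0.1) = 1 + j8 → |·| ≈ 8.0623, ∠ ≈ 82.87°
|L| = 0.125 · 1 / (16.031 · 10.05 · 8.0623) ≈ 9.6233e-05
Gain = 20 log₁₀(9.6233e-05) ≈ -80.33 dB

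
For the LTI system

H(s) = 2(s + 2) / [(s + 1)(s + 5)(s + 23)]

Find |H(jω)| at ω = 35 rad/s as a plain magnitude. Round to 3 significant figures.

At s = jω = j35:
zero (s+2): 2 + j35 → |·| = √(2²+35²) = √1229 ≈ 35.057, ∠ = arctan(35/2) ≈ 86.73°
pole (s+1): 1 + j35 → |·| = √(1²+35²) = √1226 ≈ 35.014, ∠ = arctan(35/1) ≈ 88.36°
pole (s+5): 5 + j35 → |·| = √(5²+35²) = √1250 ≈ 35.355, ∠ = arctan(35/5) ≈ 81.87°
pole (s+23): 23 + j35 → |·| = √(23²+35²) = √1754 ≈ 41.881, ∠ = arctan(35/23) ≈ 56.69°
|H| = 2 · 35.057 / 51845 ≈ 0.0013524

0.00135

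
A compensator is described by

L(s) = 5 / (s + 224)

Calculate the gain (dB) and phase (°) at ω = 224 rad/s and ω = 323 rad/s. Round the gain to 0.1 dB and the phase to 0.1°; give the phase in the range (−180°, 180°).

At s = jω = j224:
pole (s+224): 224 + j224 → |·| = √(224²+224²) = √100352 ≈ 316.78, ∠ = arctan(224/224) ≈ 45.00°
|L| = 5 / 316.78 ≈ 0.015784
Gain = 20 log₁₀(0.015784) ≈ -36.04 dB
∠L = 0.00° − 45.00° = -45.00°

At s = jω = j323:
pole (s+224): 224 + j323 → |·| = √(224²+323²) = √154505 ≈ 393.07, ∠ = arctan(323/224) ≈ 55.26°
|L| = 5 / 393.07 ≈ 0.01272
Gain = 20 log₁₀(0.01272) ≈ -37.91 dB
∠L = 0.00° − 55.26° = -55.26°

ω = 224: -36.0 dB, -45.0°; ω = 323: -37.9 dB, -55.3°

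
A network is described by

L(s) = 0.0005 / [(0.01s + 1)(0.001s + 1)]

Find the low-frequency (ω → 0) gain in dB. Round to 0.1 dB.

-66.0 dB

L(0) = 0.0005 · 1 / 1 = 0.0005
20 log₁₀(0.0005) ≈ -66.02 dB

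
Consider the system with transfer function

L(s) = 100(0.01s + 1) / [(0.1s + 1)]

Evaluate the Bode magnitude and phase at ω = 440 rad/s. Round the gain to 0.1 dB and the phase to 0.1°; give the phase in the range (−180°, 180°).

At ω = 440 rad/s:
zero (1 + j440·0.01) = 1 + j4.4 → |·| ≈ 4.5122, ∠ ≈ 77.20°
pole (1 + j440·0.1) = 1 + j44 → |·| ≈ 44.011, ∠ ≈ 88.70°
|L| = 100 · 4.5122 / (44.011) ≈ 10.252
Gain = 20 log₁₀(10.252) ≈ 20.22 dB
∠L = (77.20°) − (88.70°) = -11.50°

20.2 dB, -11.5°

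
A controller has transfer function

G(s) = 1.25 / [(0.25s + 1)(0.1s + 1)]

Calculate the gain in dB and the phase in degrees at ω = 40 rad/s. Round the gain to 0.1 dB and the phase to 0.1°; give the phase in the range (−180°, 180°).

-30.4 dB, -160.3°

At ω = 40 rad/s:
pole (1 + j40·0.25) = 1 + j10 → |·| ≈ 10.05, ∠ ≈ 84.29°
pole (1 + j40·0.1) = 1 + j4 → |·| ≈ 4.1231, ∠ ≈ 75.96°
|G| = 1.25 · 1 / (10.05 · 4.1231) ≈ 0.030166
Gain = 20 log₁₀(0.030166) ≈ -30.41 dB
∠G = (0°) − (84.29° + 75.96°) = -160.25°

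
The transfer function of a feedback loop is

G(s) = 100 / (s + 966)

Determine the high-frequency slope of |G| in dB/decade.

-20 dB/decade

Each pole contributes −20 dB/decade at high frequency; each zero contributes +20 dB/decade.
Net: 0 zero(s) − 1 pole(s) → -20 dB/decade.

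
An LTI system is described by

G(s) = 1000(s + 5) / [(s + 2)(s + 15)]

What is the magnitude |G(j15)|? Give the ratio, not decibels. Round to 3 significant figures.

49.3

At s = jω = j15:
zero (s+5): 5 + j15 → |·| = √(5²+15²) = √250 ≈ 15.811, ∠ = arctan(15/5) ≈ 71.57°
pole (s+2): 2 + j15 → |·| = √(2²+15²) = √229 ≈ 15.133, ∠ = arctan(15/2) ≈ 82.41°
pole (s+15): 15 + j15 → |·| = √(15²+15²) = √450 ≈ 21.213, ∠ = arctan(15/15) ≈ 45.00°
|G| = 1000 · 15.811 / 321.02 ≈ 49.252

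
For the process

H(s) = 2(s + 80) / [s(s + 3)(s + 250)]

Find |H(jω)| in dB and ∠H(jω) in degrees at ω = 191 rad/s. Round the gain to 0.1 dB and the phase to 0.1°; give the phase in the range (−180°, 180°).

At s = jω = j191:
zero (s+80): 80 + j191 → |·| = √(80²+191²) = √42881 ≈ 207.08, ∠ = arctan(191/80) ≈ 67.27°
pole (s+3): 3 + j191 → |·| = √(3²+191²) = √36490 ≈ 191.02, ∠ = arctan(191/3) ≈ 89.10°
pole (s+250): 250 + j191 → |·| = √(250²+191²) = √98981 ≈ 314.61, ∠ = arctan(191/250) ≈ 37.38°
pole at origin: |s| = 191, ∠ = 90.00° (in denominator)
|H| = 2 · 207.08 / 1.1478e+07 ≈ 3.6083e-05
Gain = 20 log₁₀(3.6083e-05) ≈ -88.85 dB
∠H = 67.27° − 216.48° = -149.21°

-88.9 dB, -149.2°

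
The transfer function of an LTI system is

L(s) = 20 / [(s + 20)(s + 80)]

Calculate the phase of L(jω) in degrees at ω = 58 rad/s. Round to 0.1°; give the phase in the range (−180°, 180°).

At s = jω = j58:
pole (s+20): 20 + j58 → |·| = √(20²+58²) = √3764 ≈ 61.351, ∠ = arctan(58/20) ≈ 70.97°
pole (s+80): 80 + j58 → |·| = √(80²+58²) = √9764 ≈ 98.813, ∠ = arctan(58/80) ≈ 35.94°
∠L = 0.00° − 106.91° = -106.91°

-106.9°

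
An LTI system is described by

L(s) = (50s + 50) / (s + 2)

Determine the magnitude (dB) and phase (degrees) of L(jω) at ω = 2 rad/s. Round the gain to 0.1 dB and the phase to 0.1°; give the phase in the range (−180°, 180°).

31.9 dB, 18.4°

Substitute s = j2:
Numerator: 50(j2) + 50 = 50 + j100
Denominator: (j2) + 2 = 2 + j2
|N| = √(50² + 100²) ≈ 111.8, ∠N ≈ 63.43°
|D| = √(2² + 2²) ≈ 2.8284, ∠D ≈ 45.00°
|L| = 111.8 / 2.8284 ≈ 39.528
Gain = 20 log₁₀(39.528) ≈ 31.94 dB
∠L = 63.43° − 45.00° = 18.43°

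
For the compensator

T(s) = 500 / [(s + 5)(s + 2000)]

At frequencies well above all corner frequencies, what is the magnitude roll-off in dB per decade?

Each pole contributes −20 dB/decade at high frequency; each zero contributes +20 dB/decade.
Net: 0 zero(s) − 2 pole(s) → -40 dB/decade.

-40 dB/decade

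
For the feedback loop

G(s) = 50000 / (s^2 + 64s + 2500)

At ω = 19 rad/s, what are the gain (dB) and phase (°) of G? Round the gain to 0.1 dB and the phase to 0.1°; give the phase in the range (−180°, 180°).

26.2 dB, -29.6°

At s = jω = j19:
quadratic: (j19)² + 64·j19 + 2500 = 2139 + j1216 → |·| ≈ 2460.5, ∠ ≈ 29.62°
|G| = 50000 / 2460.5 ≈ 20.321
Gain = 20 log₁₀(20.321) ≈ 26.16 dB
∠G = 0.00° − 29.62° = -29.62°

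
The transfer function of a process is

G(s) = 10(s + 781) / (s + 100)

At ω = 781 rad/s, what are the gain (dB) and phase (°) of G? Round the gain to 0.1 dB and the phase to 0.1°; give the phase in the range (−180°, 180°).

At s = jω = j781:
zero (s+781): 781 + j781 → |·| = √(781²+781²) = √1219922 ≈ 1104.5, ∠ = arctan(781/781) ≈ 45.00°
pole (s+100): 100 + j781 → |·| = √(100²+781²) = √619961 ≈ 787.38, ∠ = arctan(781/100) ≈ 82.70°
|G| = 10 · 1104.5 / 787.38 ≈ 14.028
Gain = 20 log₁₀(14.028) ≈ 22.94 dB
∠G = 45.00° − 82.70° = -37.70°

22.9 dB, -37.7°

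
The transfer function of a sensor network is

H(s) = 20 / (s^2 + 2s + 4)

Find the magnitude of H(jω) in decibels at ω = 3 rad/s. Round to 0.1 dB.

At s = jω = j3:
quadratic: (j3)² + 2·j3 + 4 = -5 + j6 → |·| ≈ 7.8102, ∠ ≈ 129.81°
|H| = 20 / 7.8102 ≈ 2.5608
Gain = 20 log₁₀(2.5608) ≈ 8.17 dB

8.2 dB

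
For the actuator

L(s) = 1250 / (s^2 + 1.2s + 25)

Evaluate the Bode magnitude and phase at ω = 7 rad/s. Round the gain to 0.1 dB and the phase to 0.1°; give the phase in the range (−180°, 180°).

At s = jω = j7:
quadratic: (j7)² + 1.2·j7 + 25 = -24 + j8.4 → |·| ≈ 25.428, ∠ ≈ 160.71°
|L| = 1250 / 25.428 ≈ 49.158
Gain = 20 log₁₀(49.158) ≈ 33.83 dB
∠L = 0.00° − 160.71° = -160.71°

33.8 dB, -160.7°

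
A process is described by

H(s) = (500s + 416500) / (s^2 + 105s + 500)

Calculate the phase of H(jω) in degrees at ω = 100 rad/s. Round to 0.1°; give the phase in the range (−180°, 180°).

Substitute s = j100:
Numerator: 500(j100) + 416500 = 416500 + j50000
Denominator: (j100)^2 + 105(j100) + 500 = -9500 + j10500
|N| = √(416500² + 50000²) ≈ 4.1949e+05, ∠N ≈ 6.85°
|D| = √(9500² + 10500²) ≈ 14160, ∠D ≈ 132.14°
∠H = 6.85° − 132.14° = -125.29°

-125.3°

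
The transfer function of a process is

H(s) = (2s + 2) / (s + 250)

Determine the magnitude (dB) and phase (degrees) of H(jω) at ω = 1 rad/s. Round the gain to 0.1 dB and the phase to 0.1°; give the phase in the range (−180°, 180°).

-38.9 dB, 44.8°

Substitute s = j1:
Numerator: 2(j1) + 2 = 2 + j2
Denominator: (j1) + 250 = 250 + j1
|N| = √(2² + 2²) ≈ 2.8284, ∠N ≈ 45.00°
|D| = √(250² + 1²) ≈ 250, ∠D ≈ 0.23°
|H| = 2.8284 / 250 ≈ 0.011314
Gain = 20 log₁₀(0.011314) ≈ -38.93 dB
∠H = 45.00° − 0.23° = 44.77°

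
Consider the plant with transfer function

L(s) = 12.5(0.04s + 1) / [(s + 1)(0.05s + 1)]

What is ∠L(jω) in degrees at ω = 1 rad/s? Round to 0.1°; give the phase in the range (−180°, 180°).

At ω = 1 rad/s:
zero (1 + j1·0.04) = 1 + j0.04 → |·| ≈ 1.0008, ∠ ≈ 2.29°
pole (1 + j1·1) = 1 + j1 → |·| ≈ 1.4142, ∠ ≈ 45.00°
pole (1 + j1·0.05) = 1 + j0.05 → |·| ≈ 1.0012, ∠ ≈ 2.86°
∠L = (2.29°) − (45.00° + 2.86°) = -45.57°

-45.6°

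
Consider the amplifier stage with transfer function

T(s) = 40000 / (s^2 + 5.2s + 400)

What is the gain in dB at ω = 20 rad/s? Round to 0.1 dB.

51.7 dB

At s = jω = j20:
quadratic: (j20)² + 5.2·j20 + 400 = 0 + j104 → |·| ≈ 104, ∠ ≈ 90.00°
|T| = 40000 / 104 ≈ 384.62
Gain = 20 log₁₀(384.62) ≈ 51.70 dB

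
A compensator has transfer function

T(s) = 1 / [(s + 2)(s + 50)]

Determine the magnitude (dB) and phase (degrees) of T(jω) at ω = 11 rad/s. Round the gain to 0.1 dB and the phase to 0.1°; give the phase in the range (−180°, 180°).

-55.2 dB, -92.1°

At s = jω = j11:
pole (s+2): 2 + j11 → |·| = √(2²+11²) = √125 ≈ 11.18, ∠ = arctan(11/2) ≈ 79.70°
pole (s+50): 50 + j11 → |·| = √(50²+11²) = √2621 ≈ 51.196, ∠ = arctan(11/50) ≈ 12.41°
|T| = 1 / 572.37 ≈ 0.0017471
Gain = 20 log₁₀(0.0017471) ≈ -55.15 dB
∠T = 0.00° − 92.11° = -92.11°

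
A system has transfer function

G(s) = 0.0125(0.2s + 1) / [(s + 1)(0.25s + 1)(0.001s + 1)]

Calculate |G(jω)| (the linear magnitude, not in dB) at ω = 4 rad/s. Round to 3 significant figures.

0.00275

At ω = 4 rad/s:
zero (1 + j4·0.2) = 1 + j0.8 → |·| ≈ 1.2806, ∠ ≈ 38.66°
pole (1 + j4·1) = 1 + j4 → |·| ≈ 4.1231, ∠ ≈ 75.96°
pole (1 + j4·0.25) = 1 + j1 → |·| ≈ 1.4142, ∠ ≈ 45.00°
pole (1 + j4·0.001) = 1 + j0.004 → |·| ≈ 1, ∠ ≈ 0.23°
|G| = 0.0125 · 1.2806 / (4.1231 · 1.4142 · 1) ≈ 0.0027453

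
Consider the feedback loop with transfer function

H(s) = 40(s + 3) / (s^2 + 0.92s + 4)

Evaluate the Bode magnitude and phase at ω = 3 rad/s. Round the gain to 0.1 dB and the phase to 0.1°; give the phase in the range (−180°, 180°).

29.5 dB, -106.1°

At s = jω = j3:
zero (s+3): 3 + j3 → |·| = √(3²+3²) = √18 ≈ 4.2426, ∠ = arctan(3/3) ≈ 45.00°
quadratic: (j3)² + 0.92·j3 + 4 = -5 + j2.76 → |·| ≈ 5.7112, ∠ ≈ 151.10°
|H| = 40 · 4.2426 / 5.7112 ≈ 29.714
Gain = 20 log₁₀(29.714) ≈ 29.46 dB
∠H = 45.00° − 151.10° = -106.10°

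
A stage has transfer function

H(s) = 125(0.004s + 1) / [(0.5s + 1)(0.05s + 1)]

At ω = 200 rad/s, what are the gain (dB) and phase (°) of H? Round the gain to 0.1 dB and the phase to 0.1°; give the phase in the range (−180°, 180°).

At ω = 200 rad/s:
zero (1 + j200·0.004) = 1 + j0.8 → |·| ≈ 1.2806, ∠ ≈ 38.66°
pole (1 + j200·0.5) = 1 + j100 → |·| ≈ 100, ∠ ≈ 89.43°
pole (1 + j200·0.05) = 1 + j10 → |·| ≈ 10.05, ∠ ≈ 84.29°
|H| = 125 · 1.2806 / (100 · 10.05) ≈ 0.15928
Gain = 20 log₁₀(0.15928) ≈ -15.96 dB
∠H = (38.66°) − (89.43° + 84.29°) = -135.06°

-16.0 dB, -135.1°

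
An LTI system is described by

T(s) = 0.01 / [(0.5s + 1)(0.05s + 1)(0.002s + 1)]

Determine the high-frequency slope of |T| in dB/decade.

-60 dB/decade

Each pole contributes −20 dB/decade at high frequency; each zero contributes +20 dB/decade.
Net: 0 zero(s) − 3 pole(s) → -60 dB/decade.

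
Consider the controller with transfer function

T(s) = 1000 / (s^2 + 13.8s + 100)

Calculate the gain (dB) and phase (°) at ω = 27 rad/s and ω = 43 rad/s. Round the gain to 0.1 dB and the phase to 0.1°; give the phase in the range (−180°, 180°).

ω = 27: 2.7 dB, -149.4°; ω = 43: -5.3 dB, -161.3°

At s = jω = j27:
quadratic: (j27)² + 13.8·j27 + 100 = -629 + j372.6 → |·| ≈ 731.08, ∠ ≈ 149.36°
|T| = 1000 / 731.08 ≈ 1.3678
Gain = 20 log₁₀(1.3678) ≈ 2.72 dB
∠T = 0.00° − 149.36° = -149.36°

At s = jω = j43:
quadratic: (j43)² + 13.8·j43 + 100 = -1749 + j593.4 → |·| ≈ 1846.9, ∠ ≈ 161.26°
|T| = 1000 / 1846.9 ≈ 0.54145
Gain = 20 log₁₀(0.54145) ≈ -5.33 dB
∠T = 0.00° − 161.26° = -161.26°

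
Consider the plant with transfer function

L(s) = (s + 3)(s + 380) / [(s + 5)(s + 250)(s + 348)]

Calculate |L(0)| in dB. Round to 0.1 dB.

-51.6 dB

L(0) = 1·3·380 / (5·250·348) ≈ 0.0026207
20 log₁₀(0.0026207) ≈ -51.63 dB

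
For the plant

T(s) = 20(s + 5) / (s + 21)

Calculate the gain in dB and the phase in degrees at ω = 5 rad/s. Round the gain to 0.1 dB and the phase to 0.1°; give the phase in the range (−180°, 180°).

16.3 dB, 31.6°

At s = jω = j5:
zero (s+5): 5 + j5 → |·| = √(5²+5²) = √50 ≈ 7.0711, ∠ = arctan(5/5) ≈ 45.00°
pole (s+21): 21 + j5 → |·| = √(21²+5²) = √466 ≈ 21.587, ∠ = arctan(5/21) ≈ 13.39°
|T| = 20 · 7.0711 / 21.587 ≈ 6.5513
Gain = 20 log₁₀(6.5513) ≈ 16.33 dB
∠T = 45.00° − 13.39° = 31.61°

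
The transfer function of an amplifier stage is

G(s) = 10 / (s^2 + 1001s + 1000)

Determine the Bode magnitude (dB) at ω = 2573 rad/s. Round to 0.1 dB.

-117.0 dB

Substitute s = j2573:
Numerator: 10 = 10 + j0
Denominator: (j2573)^2 + 1001(j2573) + 1000 = -6619329 + j2575573
|N| = √(10² + 0²) ≈ 10, ∠N ≈ 0.00°
|D| = √(6619329² + 2575573²) ≈ 7.1028e+06, ∠D ≈ 158.74°
|G| = 10 / 7.1028e+06 ≈ 1.4079e-06
Gain = 20 log₁₀(1.4079e-06) ≈ -117.03 dB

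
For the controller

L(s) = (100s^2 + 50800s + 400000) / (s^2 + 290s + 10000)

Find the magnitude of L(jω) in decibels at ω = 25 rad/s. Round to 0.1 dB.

Substitute s = j25:
Numerator: 100(j25)^2 + 50800(j25) + 400000 = 337500 + j1270000
Denominator: (j25)^2 + 290(j25) + 10000 = 9375 + j7250
|N| = √(337500² + 1270000²) ≈ 1.3141e+06, ∠N ≈ 75.12°
|D| = √(9375² + 7250²) ≈ 11851, ∠D ≈ 37.72°
|L| = 1.3141e+06 / 11851 ≈ 110.89
Gain = 20 log₁₀(110.89) ≈ 40.90 dB

40.9 dB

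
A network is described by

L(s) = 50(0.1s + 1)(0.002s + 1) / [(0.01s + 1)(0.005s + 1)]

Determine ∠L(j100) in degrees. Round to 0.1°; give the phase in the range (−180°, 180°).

24.0°

At ω = 100 rad/s:
zero (1 + j100·0.1) = 1 + j10 → |·| ≈ 10.05, ∠ ≈ 84.29°
zero (1 + j100·0.002) = 1 + j0.2 → |·| ≈ 1.0198, ∠ ≈ 11.31°
pole (1 + j100·0.01) = 1 + j1 → |·| ≈ 1.4142, ∠ ≈ 45.00°
pole (1 + j100·0.005) = 1 + j0.5 → |·| ≈ 1.118, ∠ ≈ 26.57°
∠L = (84.29° + 11.31°) − (45.00° + 26.57°) = 24.03°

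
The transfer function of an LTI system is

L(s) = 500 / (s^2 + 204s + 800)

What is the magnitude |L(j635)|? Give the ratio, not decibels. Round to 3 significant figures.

0.00118

Substitute s = j635:
Numerator: 500 = 500 + j0
Denominator: (j635)^2 + 204(j635) + 800 = -402425 + j129540
|N| = √(500² + 0²) ≈ 500, ∠N ≈ 0.00°
|D| = √(402425² + 129540²) ≈ 4.2276e+05, ∠D ≈ 162.16°
|L| = 500 / 4.2276e+05 ≈ 0.0011827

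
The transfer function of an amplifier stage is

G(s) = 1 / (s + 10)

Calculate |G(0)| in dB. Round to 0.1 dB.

G(0) = 1 / (10) = 0.1
20 log₁₀(0.1) ≈ -20.00 dB

-20.0 dB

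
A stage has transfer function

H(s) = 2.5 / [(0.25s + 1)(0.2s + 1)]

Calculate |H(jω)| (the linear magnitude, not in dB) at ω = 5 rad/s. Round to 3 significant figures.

At ω = 5 rad/s:
pole (1 + j5·0.25) = 1 + j1.25 → |·| ≈ 1.6008, ∠ ≈ 51.34°
pole (1 + j5·0.2) = 1 + j1 → |·| ≈ 1.4142, ∠ ≈ 45.00°
|H| = 2.5 · 1 / (1.6008 · 1.4142) ≈ 1.1043

1.10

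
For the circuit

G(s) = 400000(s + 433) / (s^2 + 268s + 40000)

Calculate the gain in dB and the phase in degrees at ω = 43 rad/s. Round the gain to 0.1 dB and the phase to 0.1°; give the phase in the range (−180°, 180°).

72.8 dB, -11.1°

At s = jω = j43:
zero (s+433): 433 + j43 → |·| = √(433²+43²) = √189338 ≈ 435.13, ∠ = arctan(43/433) ≈ 5.67°
quadratic: (j43)² + 268·j43 + 40000 = 38151 + j11524 → |·| ≈ 39853, ∠ ≈ 16.81°
|G| = 400000 · 435.13 / 39853 ≈ 4367.4
Gain = 20 log₁₀(4367.4) ≈ 72.80 dB
∠G = 5.67° − 16.81° = -11.14°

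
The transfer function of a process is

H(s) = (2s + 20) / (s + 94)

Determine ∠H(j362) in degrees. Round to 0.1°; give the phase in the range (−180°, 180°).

Substitute s = j362:
Numerator: 2(j362) + 20 = 20 + j724
Denominator: (j362) + 94 = 94 + j362
|N| = √(20² + 724²) ≈ 724.28, ∠N ≈ 88.42°
|D| = √(94² + 362²) ≈ 374.01, ∠D ≈ 75.44°
∠H = 88.42° − 75.44° = 12.98°

13.0°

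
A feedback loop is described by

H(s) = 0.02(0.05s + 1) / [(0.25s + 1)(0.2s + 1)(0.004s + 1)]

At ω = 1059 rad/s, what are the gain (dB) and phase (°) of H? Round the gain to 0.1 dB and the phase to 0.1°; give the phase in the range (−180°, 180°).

At ω = 1059 rad/s:
zero (1 + j1059·0.05) = 1 + j52.95 → |·| ≈ 52.959, ∠ ≈ 88.92°
pole (1 + j1059·0.25) = 1 + j264.75 → |·| ≈ 264.75, ∠ ≈ 89.78°
pole (1 + j1059·0.2) = 1 + j211.8 → |·| ≈ 211.8, ∠ ≈ 89.73°
pole (1 + j1059·0.004) = 1 + j4.236 → |·| ≈ 4.3524, ∠ ≈ 76.72°
|H| = 0.02 · 52.959 / (264.75 · 211.8 · 4.3524) ≈ 4.3399e-06
Gain = 20 log₁₀(4.3399e-06) ≈ -107.25 dB
∠H = (88.92°) − (89.78° + 89.73° + 76.72°) = -167.31°

-107.3 dB, -167.3°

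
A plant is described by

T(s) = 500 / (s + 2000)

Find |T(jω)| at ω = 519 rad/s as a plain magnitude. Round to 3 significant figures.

Substitute s = j519:
Numerator: 500 = 500 + j0
Denominator: (j519) + 2000 = 2000 + j519
|N| = √(500² + 0²) ≈ 500, ∠N ≈ 0.00°
|D| = √(2000² + 519²) ≈ 2066.2, ∠D ≈ 14.55°
|T| = 500 / 2066.2 ≈ 0.24199

0.242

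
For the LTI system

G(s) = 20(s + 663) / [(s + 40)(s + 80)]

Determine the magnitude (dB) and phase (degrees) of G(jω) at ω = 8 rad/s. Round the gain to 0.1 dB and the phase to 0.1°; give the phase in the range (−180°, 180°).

12.1 dB, -16.3°

At s = jω = j8:
zero (s+663): 663 + j8 → |·| = √(663²+8²) = √439633 ≈ 663.05, ∠ = arctan(8/663) ≈ 0.69°
pole (s+40): 40 + j8 → |·| = √(40²+8²) = √1664 ≈ 40.792, ∠ = arctan(8/40) ≈ 11.31°
pole (s+80): 80 + j8 → |·| = √(80²+8²) = √6464 ≈ 80.399, ∠ = arctan(8/80) ≈ 5.71°
|G| = 20 · 663.05 / 3279.6 ≈ 4.0435
Gain = 20 log₁₀(4.0435) ≈ 12.14 dB
∠G = 0.69° − 17.02° = -16.33°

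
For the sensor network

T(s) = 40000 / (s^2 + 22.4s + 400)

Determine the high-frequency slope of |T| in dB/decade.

Each pole contributes −20 dB/decade at high frequency; each zero contributes +20 dB/decade.
Net: 0 zero(s) − 2 pole(s) → -40 dB/decade.

-40 dB/decade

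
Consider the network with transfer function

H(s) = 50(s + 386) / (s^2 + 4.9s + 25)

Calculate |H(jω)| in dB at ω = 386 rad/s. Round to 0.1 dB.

-14.7 dB

At s = jω = j386:
zero (s+386): 386 + j386 → |·| = √(386²+386²) = √297992 ≈ 545.89, ∠ = arctan(386/386) ≈ 45.00°
quadratic: (j386)² + 4.9·j386 + 25 = -148971 + j1891.4 → |·| ≈ 1.4898e+05, ∠ ≈ 179.27°
|H| = 50 · 545.89 / 1.4898e+05 ≈ 0.18321
Gain = 20 log₁₀(0.18321) ≈ -14.74 dB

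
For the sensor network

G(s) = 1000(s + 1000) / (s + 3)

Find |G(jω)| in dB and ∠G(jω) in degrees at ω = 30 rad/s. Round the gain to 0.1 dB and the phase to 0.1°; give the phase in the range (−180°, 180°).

At s = jω = j30:
zero (s+1000): 1000 + j30 → |·| = √(1000²+30²) = √1000900 ≈ 1000.4, ∠ = arctan(30/1000) ≈ 1.72°
pole (s+3): 3 + j30 → |·| = √(3²+30²) = √909 ≈ 30.15, ∠ = arctan(30/3) ≈ 84.29°
|G| = 1000 · 1000.4 / 30.15 ≈ 33181
Gain = 20 log₁₀(33181) ≈ 90.42 dB
∠G = 1.72° − 84.29° = -82.57°

90.4 dB, -82.6°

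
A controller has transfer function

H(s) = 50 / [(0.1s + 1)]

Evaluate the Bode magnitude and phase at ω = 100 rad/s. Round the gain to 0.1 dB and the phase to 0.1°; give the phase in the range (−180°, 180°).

At ω = 100 rad/s:
pole (1 + j100·0.1) = 1 + j10 → |·| ≈ 10.05, ∠ ≈ 84.29°
|H| = 50 · 1 / (10.05) ≈ 4.9751
Gain = 20 log₁₀(4.9751) ≈ 13.94 dB
∠H = (0°) − (84.29°) = -84.29°

13.9 dB, -84.3°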